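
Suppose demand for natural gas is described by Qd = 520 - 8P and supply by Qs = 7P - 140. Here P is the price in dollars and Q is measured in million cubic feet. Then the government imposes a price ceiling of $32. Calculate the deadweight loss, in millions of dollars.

945

Equilibrium: 520 - 8P = 7P - 140, so 660 = 15P and P* = 44, Q* = 168.
Since 32 < 44, the ceiling is binding.
At P = 32: Qd = 520 - 8·32 = 264 and Qs = 7·32 - 140 = 84.
Quantity traded falls to 84. At Q = 84 the demand price is (520 - 84)/8 = 54.5 and the supply price is (140 + 84)/7 = 32.
Deadweight loss = ½ · (54.5 - 32) · (168 - 84) = ½ · 22.5 · 84 = 945.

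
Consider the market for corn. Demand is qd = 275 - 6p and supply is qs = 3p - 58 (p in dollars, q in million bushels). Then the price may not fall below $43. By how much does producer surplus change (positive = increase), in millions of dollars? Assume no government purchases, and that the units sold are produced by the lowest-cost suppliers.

In a free market, 275 - 6p = 3p - 58 gives the equilibrium p* = 37, q* = 53.
Since 43 > 37, the floor is binding.
At p = 43: qd = 275 - 6·43 = 17 and qs = 3·43 - 58 = 71.
Producer surplus without the control is ½ · (37 - 58/3) · 53 = 2809/6.
With the floor, 17 units are sold at 43. The supply price at q = 17 is 25, so PS = ½ · [(43 - 58/3) + (43 - 25)] · 17 = 2125/6.
Change in producer surplus = 2125/6 - 2809/6 = -114.

-114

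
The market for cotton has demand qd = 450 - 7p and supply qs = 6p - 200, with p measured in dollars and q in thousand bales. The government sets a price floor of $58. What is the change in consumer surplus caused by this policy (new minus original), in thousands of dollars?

-576

Setting quantity demanded equal to quantity supplied, 450 - 7p = 6p - 200, gives p* = 50 and q* = 100.
Since 58 > 50, the floor is binding.
At p = 58: qd = 450 - 7·58 = 44 and qs = 6·58 - 200 = 148.
Consumer surplus without the control is ½ · (450/7 - 50) · 100 = 5000/7.
With the floor, consumers buy 44 units at 58, so CS = ½ · (450/7 - 58) · 44 = 968/7.
Change in consumer surplus = 968/7 - 5000/7 = -576.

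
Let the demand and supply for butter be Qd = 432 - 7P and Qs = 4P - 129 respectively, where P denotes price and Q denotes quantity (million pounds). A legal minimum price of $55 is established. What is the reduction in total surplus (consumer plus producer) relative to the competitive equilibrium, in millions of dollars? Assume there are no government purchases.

154

Setting quantity demanded equal to quantity supplied, 432 - 7P = 4P - 129, gives P* = 51 and Q* = 75.
The floor of 55 is above the equilibrium price 51, so it binds.
At P = 55: Qd = 432 - 7·55 = 47 and Qs = 4·55 - 129 = 91.
Quantity traded falls to 47. At Q = 47 the demand price is (432 - 47)/7 = 55 and the supply price is (129 + 47)/4 = 44.
Deadweight loss = ½ · (55 - 44) · (75 - 47) = ½ · 11 · 28 = 154.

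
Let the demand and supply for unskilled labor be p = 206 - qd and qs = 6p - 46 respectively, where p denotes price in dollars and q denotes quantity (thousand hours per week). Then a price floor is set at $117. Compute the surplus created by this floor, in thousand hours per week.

567

Rearranging demand gives qd = 206 - p. Without the control the market clears where 206 - p = 6p - 46, i.e. p* = 36 and q* = 170.
Because the floor (117) lies above the market-clearing price, it is binding.
At p = 117: qd = 206 - 117 = 89 and qs = 6·117 - 46 = 656.
Surplus = qs - qd = 656 - 89 = 567.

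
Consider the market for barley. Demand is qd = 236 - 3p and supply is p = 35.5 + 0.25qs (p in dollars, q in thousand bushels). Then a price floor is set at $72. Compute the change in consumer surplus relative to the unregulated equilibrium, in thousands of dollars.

-846

Rearranging supply gives qs = 4p - 142. Equilibrium: 236 - 3p = 4p - 142, so 378 = 7p and p* = 54, q* = 74.
Because the floor (72) lies above the market-clearing price, it is binding.
At p = 72: qd = 236 - 3·72 = 20 and qs = 4·72 - 142 = 146.
Consumer surplus without the control is ½ · (236/3 - 54) · 74 = 2738/3.
With the floor, consumers buy 20 units at 72, so CS = ½ · (236/3 - 72) · 20 = 200/3.
Change in consumer surplus = 200/3 - 2738/3 = -846.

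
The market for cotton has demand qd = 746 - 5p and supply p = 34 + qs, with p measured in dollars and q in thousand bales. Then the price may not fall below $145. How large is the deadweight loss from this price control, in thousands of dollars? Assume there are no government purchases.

Rearranging supply gives qs = p - 34. Without the control the market clears where 746 - 5p = p - 34, i.e. p* = 130 and q* = 96.
Since 145 > 130, the floor is binding.
At p = 145: qd = 746 - 5·145 = 21 and qs = 145 - 34 = 111.
Quantity traded falls to 21. At q = 21 the demand price is (746 - 21)/5 = 145 and the supply price is 34 + 21 = 55.
Deadweight loss = ½ · (145 - 55) · (96 - 21) = ½ · 90 · 75 = 3375.

3375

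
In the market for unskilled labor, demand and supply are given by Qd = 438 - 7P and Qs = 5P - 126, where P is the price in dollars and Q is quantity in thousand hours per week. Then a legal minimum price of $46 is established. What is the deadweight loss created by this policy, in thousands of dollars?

0

In a free market, 438 - 7P = 5P - 126 gives the equilibrium P* = 47, Q* = 109.
The floor of 46 is below the equilibrium price 47, so it is not binding; the market clears at P* = 47, Q* = 109.
Since the control does not bind, no trades are prevented and deadweight loss is zero.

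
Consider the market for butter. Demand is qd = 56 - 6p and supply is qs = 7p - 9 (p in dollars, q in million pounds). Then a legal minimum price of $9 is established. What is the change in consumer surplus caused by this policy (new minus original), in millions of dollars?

-56

Setting quantity demanded equal to quantity supplied, 56 - 6p = 7p - 9, gives p* = 5 and q* = 26.
Since 9 > 5, the floor is binding.
At p = 9: qd = 56 - 6·9 = 2 and qs = 7·9 - 9 = 54.
Consumer surplus without the control is ½ · (28/3 - 5) · 26 = 169/3.
With the floor, consumers buy 2 units at 9, so CS = ½ · (28/3 - 9) · 2 = 1/3.
Change in consumer surplus = 1/3 - 169/3 = -56.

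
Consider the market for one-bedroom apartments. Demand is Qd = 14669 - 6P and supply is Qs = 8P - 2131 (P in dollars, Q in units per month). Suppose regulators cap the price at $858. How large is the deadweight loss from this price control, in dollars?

Setting quantity demanded equal to quantity supplied, 14669 - 6P = 8P - 2131, gives P* = 1200 and Q* = 7469.
Since 858 < 1200, the ceiling is binding.
At P = 858: Qd = 14669 - 6·858 = 9521 and Qs = 8·858 - 2131 = 4733.
Quantity traded falls to 4733. At Q = 4733 the demand price is (14669 - 4733)/6 = 1656 and the supply price is (2131 + 4733)/8 = 858.
Deadweight loss = ½ · (1656 - 858) · (7469 - 4733) = ½ · 798 · 2736 = 1091664.

1091664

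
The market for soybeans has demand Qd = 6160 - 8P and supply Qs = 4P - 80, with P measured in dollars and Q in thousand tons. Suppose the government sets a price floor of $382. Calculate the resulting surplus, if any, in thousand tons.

In a free market, 6160 - 8P = 4P - 80 gives the equilibrium P* = 520, Q* = 2000.
Since 382 is below P* = 520, the floor does not bind and the free-market outcome prevails.
Since the control does not bind, there is no surplus.

0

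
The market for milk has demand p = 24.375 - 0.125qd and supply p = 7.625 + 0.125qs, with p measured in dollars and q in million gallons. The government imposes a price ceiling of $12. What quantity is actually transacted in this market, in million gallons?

Rearranging demand gives qd = 195 - 8p; rearranging supply gives qs = 8p - 61. In a free market, 195 - 8p = 8p - 61 gives the equilibrium p* = 16, q* = 67.
Because the ceiling (12) lies below the market-clearing price, it is binding.
At p = 12: qd = 195 - 8·12 = 99 and qs = 8·12 - 61 = 35.
The quantity actually transacted is the short side, supply: 35.

35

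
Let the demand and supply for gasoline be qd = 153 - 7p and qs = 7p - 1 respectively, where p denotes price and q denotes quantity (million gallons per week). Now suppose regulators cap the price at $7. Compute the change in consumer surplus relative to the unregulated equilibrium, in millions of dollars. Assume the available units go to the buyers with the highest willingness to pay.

136

Setting quantity demanded equal to quantity supplied, 153 - 7p = 7p - 1, gives p* = 11 and q* = 76.
Since 7 < 11, the ceiling is binding.
At p = 7: qd = 153 - 7·7 = 104 and qs = 7·7 - 1 = 48.
Consumer surplus without the control is ½ · (153/7 - 11) · 76 = 2888/7.
With the ceiling, 48 units are sold at 7 (assume they go to the highest-value buyers). The demand price at q = 48 is 15, so CS = ½ · [(153/7 - 7) + (15 - 7)] · 48 = 3840/7.
Change in consumer surplus = 3840/7 - 2888/7 = 136.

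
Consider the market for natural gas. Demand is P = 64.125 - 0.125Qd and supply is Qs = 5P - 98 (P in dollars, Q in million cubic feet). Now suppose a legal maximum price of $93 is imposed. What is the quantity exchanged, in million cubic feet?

137

Rearranging demand gives Qd = 513 - 8P. In a free market, 513 - 8P = 5P - 98 gives the equilibrium P* = 47, Q* = 137.
Since 93 is above P* = 47, the ceiling does not bind and the free-market outcome prevails.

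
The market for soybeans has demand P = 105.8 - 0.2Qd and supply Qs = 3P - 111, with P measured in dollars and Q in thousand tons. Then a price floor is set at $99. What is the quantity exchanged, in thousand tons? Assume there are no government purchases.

34

Rearranging demand gives Qd = 529 - 5P. Without the control the market clears where 529 - 5P = 3P - 111, i.e. P* = 80 and Q* = 129.
The floor of 99 is above the equilibrium price 80, so it binds.
At P = 99: Qd = 529 - 5·99 = 34 and Qs = 3·99 - 111 = 186.
The quantity actually transacted is the short side, demand: 34.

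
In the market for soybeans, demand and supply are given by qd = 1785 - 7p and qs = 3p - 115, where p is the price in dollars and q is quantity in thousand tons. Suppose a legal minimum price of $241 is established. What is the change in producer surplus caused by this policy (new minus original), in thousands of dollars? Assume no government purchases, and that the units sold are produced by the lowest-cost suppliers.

In a free market, 1785 - 7p = 3p - 115 gives the equilibrium p* = 190, q* = 455.
Because the floor (241) lies above the market-clearing price, it is binding.
At p = 241: qd = 1785 - 7·241 = 98 and qs = 3·241 - 115 = 608.
Producer surplus without the control is ½ · (190 - 115/3) · 455 = 207025/6.
With the floor, 98 units are sold at 241. The supply price at q = 98 is 71, so PS = ½ · [(241 - 115/3) + (241 - 71)] · 98 = 54782/3.
Change in producer surplus = 54782/3 - 207025/6 = -16243.5.

-16243.5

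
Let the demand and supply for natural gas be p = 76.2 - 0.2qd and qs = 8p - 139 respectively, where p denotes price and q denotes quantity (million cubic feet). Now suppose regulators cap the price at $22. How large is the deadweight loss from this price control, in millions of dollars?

Rearranging demand gives qd = 381 - 5p. In a free market, 381 - 5p = 8p - 139 gives the equilibrium p* = 40, q* = 181.
Because the ceiling (22) lies below the market-clearing price, it is binding.
At p = 22: qd = 381 - 5·22 = 271 and qs = 8·22 - 139 = 37.
Quantity traded falls to 37. At q = 37 the demand price is (381 - 37)/5 = 68.8 and the supply price is (139 + 37)/8 = 22.
Deadweight loss = ½ · (68.8 - 22) · (181 - 37) = ½ · 46.8 · 144 = 3369.6.

3369.6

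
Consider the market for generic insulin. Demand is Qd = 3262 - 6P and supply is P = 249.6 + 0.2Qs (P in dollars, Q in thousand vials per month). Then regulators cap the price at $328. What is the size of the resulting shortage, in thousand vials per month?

Rearranging supply gives Qs = 5P - 1248. Equilibrium: 3262 - 6P = 5P - 1248, so 4510 = 11P and P* = 410, Q* = 802.
The ceiling of 328 is below the equilibrium price 410, so it binds.
At P = 328: Qd = 3262 - 6·328 = 1294 and Qs = 5·328 - 1248 = 392.
Shortage = Qd - Qs = 1294 - 392 = 902.

902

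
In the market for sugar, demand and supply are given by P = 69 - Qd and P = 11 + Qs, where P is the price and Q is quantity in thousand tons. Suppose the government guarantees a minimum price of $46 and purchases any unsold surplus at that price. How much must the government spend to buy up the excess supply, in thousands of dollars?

552

Rearranging demand gives Qd = 69 - P; rearranging supply gives Qs = P - 11. In a free market, 69 - P = P - 11 gives the equilibrium P* = 40, Q* = 29.
Because the floor (46) lies above the market-clearing price, it is binding.
At P = 46: Qd = 69 - 46 = 23 and Qs = 46 - 11 = 35.
Surplus = Qs - Qd = 12.
Government expenditure = surplus × support price = 12 × 46 = 552.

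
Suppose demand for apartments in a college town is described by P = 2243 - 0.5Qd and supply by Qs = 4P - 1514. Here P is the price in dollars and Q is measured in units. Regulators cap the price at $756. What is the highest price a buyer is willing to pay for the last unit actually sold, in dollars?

1488

Rearranging demand gives Qd = 4486 - 2P. In a free market, 4486 - 2P = 4P - 1514 gives the equilibrium P* = 1000, Q* = 2486.
Since 756 < 1000, the ceiling is binding.
At P = 756: Qd = 4486 - 2·756 = 2974 and Qs = 4·756 - 1514 = 1510.
Only 1510 units reach the market. On the demand curve, the marginal buyer's willingness to pay at Q = 1510 is (4486 - 1510)/2 = 1488.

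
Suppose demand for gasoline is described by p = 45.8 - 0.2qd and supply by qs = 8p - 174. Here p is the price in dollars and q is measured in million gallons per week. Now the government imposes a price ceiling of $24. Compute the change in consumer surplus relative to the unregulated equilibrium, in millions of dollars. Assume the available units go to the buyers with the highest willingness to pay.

-187.6

Rearranging demand gives qd = 229 - 5p. Equilibrium: 229 - 5p = 8p - 174, so 403 = 13p and p* = 31, q* = 74.
Since 24 < 31, the ceiling is binding.
At p = 24: qd = 229 - 5·24 = 109 and qs = 8·24 - 174 = 18.
Consumer surplus without the control is ½ · (45.8 - 31) · 74 = 547.6.
With the ceiling, 18 units are sold at 24 (assume they go to the highest-value buyers). The demand price at q = 18 is 42.2, so CS = ½ · [(45.8 - 24) + (42.2 - 24)] · 18 = 360.
Change in consumer surplus = 360 - 547.6 = -187.6.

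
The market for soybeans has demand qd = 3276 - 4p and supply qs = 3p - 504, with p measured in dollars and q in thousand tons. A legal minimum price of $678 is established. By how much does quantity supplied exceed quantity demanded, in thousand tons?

In a free market, 3276 - 4p = 3p - 504 gives the equilibrium p* = 540, q* = 1116.
Because the floor (678) lies above the market-clearing price, it is binding.
At p = 678: qd = 3276 - 4·678 = 564 and qs = 3·678 - 504 = 1530.
Surplus = qs - qd = 1530 - 564 = 966.

966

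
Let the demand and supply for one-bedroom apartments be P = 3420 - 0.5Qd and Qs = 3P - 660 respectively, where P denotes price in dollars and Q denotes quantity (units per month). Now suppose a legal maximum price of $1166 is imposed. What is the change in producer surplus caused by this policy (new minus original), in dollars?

-1115226

Rearranging demand gives Qd = 6840 - 2P. In a free market, 6840 - 2P = 3P - 660 gives the equilibrium P* = 1500, Q* = 3840.
The ceiling of 1166 is below the equilibrium price 1500, so it binds.
At P = 1166: Qd = 6840 - 2·1166 = 4508 and Qs = 3·1166 - 660 = 2838.
Producer surplus without the control is ½ · (1500 - 220) · 3840 = 2457600.
With the ceiling, producers sell 2838 units at 1166, so PS = ½ · (1166 - 220) · 2838 = 1342374.
Change in producer surplus = 1342374 - 2457600 = -1115226.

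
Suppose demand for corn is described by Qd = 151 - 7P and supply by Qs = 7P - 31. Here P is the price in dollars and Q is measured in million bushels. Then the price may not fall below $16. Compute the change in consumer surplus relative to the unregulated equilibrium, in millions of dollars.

-148.5

In a free market, 151 - 7P = 7P - 31 gives the equilibrium P* = 13, Q* = 60.
Because the floor (16) lies above the market-clearing price, it is binding.
At P = 16: Qd = 151 - 7·16 = 39 and Qs = 7·16 - 31 = 81.
Consumer surplus without the control is ½ · (151/7 - 13) · 60 = 1800/7.
With the floor, consumers buy 39 units at 16, so CS = ½ · (151/7 - 16) · 39 = 1521/14.
Change in consumer surplus = 1521/14 - 1800/7 = -148.5.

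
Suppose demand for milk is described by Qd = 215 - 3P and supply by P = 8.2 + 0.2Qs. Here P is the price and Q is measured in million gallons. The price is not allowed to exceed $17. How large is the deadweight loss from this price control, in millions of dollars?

1500

Rearranging supply gives Qs = 5P - 41. Without the control the market clears where 215 - 3P = 5P - 41, i.e. P* = 32 and Q* = 119.
Because the ceiling (17) lies below the market-clearing price, it is binding.
At P = 17: Qd = 215 - 3·17 = 164 and Qs = 5·17 - 41 = 44.
Quantity traded falls to 44. At Q = 44 the demand price is (215 - 44)/3 = 57 and the supply price is (41 + 44)/5 = 17.
Deadweight loss = ½ · (57 - 17) · (119 - 44) = ½ · 40 · 75 = 1500.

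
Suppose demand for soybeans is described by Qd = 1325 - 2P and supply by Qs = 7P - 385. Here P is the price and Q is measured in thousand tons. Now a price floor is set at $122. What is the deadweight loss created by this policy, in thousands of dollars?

0

In a free market, 1325 - 2P = 7P - 385 gives the equilibrium P* = 190, Q* = 945.
The floor of 122 is below the equilibrium price 190, so it is not binding; the market clears at P* = 190, Q* = 945.
Since the control does not bind, no trades are prevented and deadweight loss is zero.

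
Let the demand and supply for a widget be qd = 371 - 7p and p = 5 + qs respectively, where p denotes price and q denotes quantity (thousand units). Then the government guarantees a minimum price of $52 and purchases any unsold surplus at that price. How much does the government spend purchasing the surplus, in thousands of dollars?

2080

Rearranging supply gives qs = p - 5. Setting quantity demanded equal to quantity supplied, 371 - 7p = p - 5, gives p* = 47 and q* = 42.
Because the floor (52) lies above the market-clearing price, it is binding.
At p = 52: qd = 371 - 7·52 = 7 and qs = 52 - 5 = 47.
Surplus = qs - qd = 40.
Government expenditure = surplus × support price = 40 × 52 = 2080.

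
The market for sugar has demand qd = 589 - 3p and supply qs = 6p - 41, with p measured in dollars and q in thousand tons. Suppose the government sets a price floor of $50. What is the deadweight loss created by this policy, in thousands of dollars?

0

Without the control the market clears where 589 - 3p = 6p - 41, i.e. p* = 70 and q* = 379.
Since 50 is below p* = 70, the floor does not bind and the free-market outcome prevails.
Since the control does not bind, no trades are prevented and deadweight loss is zero.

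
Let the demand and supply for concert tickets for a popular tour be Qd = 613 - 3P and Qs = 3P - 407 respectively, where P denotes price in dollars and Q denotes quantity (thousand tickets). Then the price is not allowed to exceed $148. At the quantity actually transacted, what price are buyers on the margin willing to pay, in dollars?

Equilibrium: 613 - 3P = 3P - 407, so 1020 = 6P and P* = 170, Q* = 103.
Since 148 < 170, the ceiling is binding.
At P = 148: Qd = 613 - 3·148 = 169 and Qs = 3·148 - 407 = 37.
Only 37 units reach the market. On the demand curve, the marginal buyer's willingness to pay at Q = 37 is (613 - 37)/3 = 192.

192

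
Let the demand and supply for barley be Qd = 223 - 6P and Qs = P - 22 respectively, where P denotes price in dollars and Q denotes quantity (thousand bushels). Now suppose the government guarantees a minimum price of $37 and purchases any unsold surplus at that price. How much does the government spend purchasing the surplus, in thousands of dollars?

518

In a free market, 223 - 6P = P - 22 gives the equilibrium P* = 35, Q* = 13.
Since 37 > 35, the floor is binding.
At P = 37: Qd = 223 - 6·37 = 1 and Qs = 37 - 22 = 15.
Surplus = Qs - Qd = 14.
Government expenditure = surplus × support price = 14 × 37 = 518.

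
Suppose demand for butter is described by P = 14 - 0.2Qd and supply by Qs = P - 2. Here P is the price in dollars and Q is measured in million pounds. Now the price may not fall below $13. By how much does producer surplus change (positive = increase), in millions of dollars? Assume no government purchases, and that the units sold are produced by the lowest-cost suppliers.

Rearranging demand gives Qd = 70 - 5P. Without the control the market clears where 70 - 5P = P - 2, i.e. P* = 12 and Q* = 10.
Since 13 > 12, the floor is binding.
At P = 13: Qd = 70 - 5·13 = 5 and Qs = 13 - 2 = 11.
Producer surplus without the control is ½ · (12 - 2) · 10 = 50.
With the floor, 5 units are sold at 13. The supply price at Q = 5 is 7, so PS = ½ · [(13 - 2) + (13 - 7)] · 5 = 42.5.
Change in producer surplus = 42.5 - 50 = -7.5.

-7.5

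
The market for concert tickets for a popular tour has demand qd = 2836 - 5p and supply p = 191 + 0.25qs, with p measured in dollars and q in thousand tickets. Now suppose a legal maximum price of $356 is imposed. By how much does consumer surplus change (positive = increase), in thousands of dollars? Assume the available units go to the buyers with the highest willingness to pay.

25942.4

Rearranging supply gives qs = 4p - 764. In a free market, 2836 - 5p = 4p - 764 gives the equilibrium p* = 400, q* = 836.
Because the ceiling (356) lies below the market-clearing price, it is binding.
At p = 356: qd = 2836 - 5·356 = 1056 and qs = 4·356 - 764 = 660.
Consumer surplus without the control is ½ · (567.2 - 400) · 836 = 69889.6.
With the ceiling, 660 units are sold at 356 (assume they go to the highest-value buyers). The demand price at q = 660 is 435.2, so CS = ½ · [(567.2 - 356) + (435.2 - 356)] · 660 = 95832.
Change in consumer surplus = 95832 - 69889.6 = 25942.4.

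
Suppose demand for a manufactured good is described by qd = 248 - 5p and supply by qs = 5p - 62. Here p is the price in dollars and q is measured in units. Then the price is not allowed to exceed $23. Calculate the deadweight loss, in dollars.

In a free market, 248 - 5p = 5p - 62 gives the equilibrium p* = 31, q* = 93.
Since 23 < 31, the ceiling is binding.
At p = 23: qd = 248 - 5·23 = 133 and qs = 5·23 - 62 = 53.
Quantity traded falls to 53. At q = 53 the demand price is (248 - 53)/5 = 39 and the supply price is (62 + 53)/5 = 23.
Deadweight loss = ½ · (39 - 23) · (93 - 53) = ½ · 16 · 40 = 320.

320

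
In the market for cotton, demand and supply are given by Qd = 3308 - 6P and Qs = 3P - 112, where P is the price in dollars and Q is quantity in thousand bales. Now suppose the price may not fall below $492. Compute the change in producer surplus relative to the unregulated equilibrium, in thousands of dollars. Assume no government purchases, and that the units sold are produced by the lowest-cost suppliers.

In a free market, 3308 - 6P = 3P - 112 gives the equilibrium P* = 380, Q* = 1028.
The floor of 492 is above the equilibrium price 380, so it binds.
At P = 492: Qd = 3308 - 6·492 = 356 and Qs = 3·492 - 112 = 1364.
Producer surplus without the control is ½ · (380 - 112/3) · 1028 = 528392/3.
With the floor, 356 units are sold at 492. The supply price at Q = 356 is 156, so PS = ½ · [(492 - 112/3) + (492 - 156)] · 356 = 422216/3.
Change in producer surplus = 422216/3 - 528392/3 = -35392.

-35392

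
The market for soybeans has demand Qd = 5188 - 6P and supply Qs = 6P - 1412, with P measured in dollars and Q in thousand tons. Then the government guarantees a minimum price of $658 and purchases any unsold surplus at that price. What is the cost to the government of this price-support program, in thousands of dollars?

852768

Setting quantity demanded equal to quantity supplied, 5188 - 6P = 6P - 1412, gives P* = 550 and Q* = 1888.
The floor of 658 is above the equilibrium price 550, so it binds.
At P = 658: Qd = 5188 - 6·658 = 1240 and Qs = 6·658 - 1412 = 2536.
Surplus = Qs - Qd = 1296.
Government expenditure = surplus × support price = 1296 × 658 = 852768.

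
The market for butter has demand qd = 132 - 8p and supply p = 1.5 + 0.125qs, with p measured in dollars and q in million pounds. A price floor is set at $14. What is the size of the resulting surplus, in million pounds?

80

Rearranging supply gives qs = 8p - 12. Without the control the market clears where 132 - 8p = 8p - 12, i.e. p* = 9 and q* = 60.
The floor of 14 is above the equilibrium price 9, so it binds.
At p = 14: qd = 132 - 8·14 = 20 and qs = 8·14 - 12 = 100.
Surplus = qs - qd = 100 - 20 = 80.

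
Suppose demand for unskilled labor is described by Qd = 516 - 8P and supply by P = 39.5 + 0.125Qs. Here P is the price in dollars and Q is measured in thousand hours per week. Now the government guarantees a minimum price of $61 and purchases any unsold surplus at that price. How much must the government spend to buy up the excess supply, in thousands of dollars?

Rearranging supply gives Qs = 8P - 316. Without the control the market clears where 516 - 8P = 8P - 316, i.e. P* = 52 and Q* = 100.
Because the floor (61) lies above the market-clearing price, it is binding.
At P = 61: Qd = 516 - 8·61 = 28 and Qs = 8·61 - 316 = 172.
Surplus = Qs - Qd = 144.
Government expenditure = surplus × support price = 144 × 61 = 8784.

8784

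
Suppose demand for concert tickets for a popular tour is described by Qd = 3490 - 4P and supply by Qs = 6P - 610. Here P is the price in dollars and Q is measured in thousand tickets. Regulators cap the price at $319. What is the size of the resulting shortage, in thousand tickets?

910

Without the control the market clears where 3490 - 4P = 6P - 610, i.e. P* = 410 and Q* = 1850.
Because the ceiling (319) lies below the market-clearing price, it is binding.
At P = 319: Qd = 3490 - 4·319 = 2214 and Qs = 6·319 - 610 = 1304.
Shortage = Qd - Qs = 2214 - 1304 = 910.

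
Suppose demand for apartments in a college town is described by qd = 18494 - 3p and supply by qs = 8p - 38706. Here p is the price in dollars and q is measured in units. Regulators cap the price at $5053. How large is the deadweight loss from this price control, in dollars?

Setting quantity demanded equal to quantity supplied, 18494 - 3p = 8p - 38706, gives p* = 5200 and q* = 2894.
Since 5053 < 5200, the ceiling is binding.
At p = 5053: qd = 18494 - 3·5053 = 3335 and qs = 8·5053 - 38706 = 1718.
Quantity traded falls to 1718. At q = 1718 the demand price is (18494 - 1718)/3 = 5592 and the supply price is (38706 + 1718)/8 = 5053.
Deadweight loss = ½ · (5592 - 5053) · (2894 - 1718) = ½ · 539 · 1176 = 316932.

316932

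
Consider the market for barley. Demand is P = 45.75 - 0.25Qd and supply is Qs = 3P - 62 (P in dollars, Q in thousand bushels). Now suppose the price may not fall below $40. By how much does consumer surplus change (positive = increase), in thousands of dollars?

Rearranging demand gives Qd = 183 - 4P. In a free market, 183 - 4P = 3P - 62 gives the equilibrium P* = 35, Q* = 43.
Because the floor (40) lies above the market-clearing price, it is binding.
At P = 40: Qd = 183 - 4·40 = 23 and Qs = 3·40 - 62 = 58.
Consumer surplus without the control is ½ · (45.75 - 35) · 43 = 231.125.
With the floor, consumers buy 23 units at 40, so CS = ½ · (45.75 - 40) · 23 = 66.125.
Change in consumer surplus = 66.125 - 231.125 = -165.

-165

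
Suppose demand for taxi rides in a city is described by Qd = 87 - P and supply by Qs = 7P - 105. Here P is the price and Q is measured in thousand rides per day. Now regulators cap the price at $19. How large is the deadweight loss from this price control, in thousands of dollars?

700

Equilibrium: 87 - P = 7P - 105, so 192 = 8P and P* = 24, Q* = 63.
The ceiling of 19 is below the equilibrium price 24, so it binds.
At P = 19: Qd = 87 - 19 = 68 and Qs = 7·19 - 105 = 28.
Quantity traded falls to 28. At Q = 28 the demand price is 87 - 28 = 59 and the supply price is (105 + 28)/7 = 19.
Deadweight loss = ½ · (59 - 19) · (63 - 28) = ½ · 40 · 35 = 700.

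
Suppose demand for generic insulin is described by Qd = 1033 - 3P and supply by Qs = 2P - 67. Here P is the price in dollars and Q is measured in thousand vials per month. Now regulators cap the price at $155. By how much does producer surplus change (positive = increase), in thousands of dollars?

-20020

In a free market, 1033 - 3P = 2P - 67 gives the equilibrium P* = 220, Q* = 373.
Since 155 < 220, the ceiling is binding.
At P = 155: Qd = 1033 - 3·155 = 568 and Qs = 2·155 - 67 = 243.
Producer surplus without the control is ½ · (220 - 33.5) · 373 = 34782.25.
With the ceiling, producers sell 243 units at 155, so PS = ½ · (155 - 33.5) · 243 = 14762.25.
Change in producer surplus = 14762.25 - 34782.25 = -20020.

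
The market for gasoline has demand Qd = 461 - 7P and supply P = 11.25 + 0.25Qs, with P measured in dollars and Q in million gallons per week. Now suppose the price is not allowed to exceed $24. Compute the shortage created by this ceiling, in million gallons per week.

242

Rearranging supply gives Qs = 4P - 45. In a free market, 461 - 7P = 4P - 45 gives the equilibrium P* = 46, Q* = 139.
Since 24 < 46, the ceiling is binding.
At P = 24: Qd = 461 - 7·24 = 293 and Qs = 4·24 - 45 = 51.
Shortage = Qd - Qs = 293 - 51 = 242.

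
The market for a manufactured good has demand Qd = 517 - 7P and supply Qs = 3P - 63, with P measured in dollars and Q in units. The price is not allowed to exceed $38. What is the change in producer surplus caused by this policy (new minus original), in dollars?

-1620

Equilibrium: 517 - 7P = 3P - 63, so 580 = 10P and P* = 58, Q* = 111.
Since 38 < 58, the ceiling is binding.
At P = 38: Qd = 517 - 7·38 = 251 and Qs = 3·38 - 63 = 51.
Producer surplus without the control is ½ · (58 - 21) · 111 = 2053.5.
With the ceiling, producers sell 51 units at 38, so PS = ½ · (38 - 21) · 51 = 433.5.
Change in producer surplus = 433.5 - 2053.5 = -1620.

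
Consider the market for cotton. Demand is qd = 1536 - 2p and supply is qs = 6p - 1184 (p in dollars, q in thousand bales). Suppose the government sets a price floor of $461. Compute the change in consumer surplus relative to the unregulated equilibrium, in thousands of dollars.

-88935

Without the control the market clears where 1536 - 2p = 6p - 1184, i.e. p* = 340 and q* = 856.
The floor of 461 is above the equilibrium price 340, so it binds.
At p = 461: qd = 1536 - 2·461 = 614 and qs = 6·461 - 1184 = 1582.
Consumer surplus without the control is ½ · (768 - 340) · 856 = 183184.
With the floor, consumers buy 614 units at 461, so CS = ½ · (768 - 461) · 614 = 94249.
Change in consumer surplus = 94249 - 183184 = -88935.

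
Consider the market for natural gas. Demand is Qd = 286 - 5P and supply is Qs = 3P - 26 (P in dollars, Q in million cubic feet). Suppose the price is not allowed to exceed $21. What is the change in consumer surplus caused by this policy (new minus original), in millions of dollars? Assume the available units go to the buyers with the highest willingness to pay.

Equilibrium: 286 - 5P = 3P - 26, so 312 = 8P and P* = 39, Q* = 91.
Since 21 < 39, the ceiling is binding.
At P = 21: Qd = 286 - 5·21 = 181 and Qs = 3·21 - 26 = 37.
Consumer surplus without the control is ½ · (57.2 - 39) · 91 = 828.1.
With the ceiling, 37 units are sold at 21 (assume they go to the highest-value buyers). The demand price at Q = 37 is 49.8, so CS = ½ · [(57.2 - 21) + (49.8 - 21)] · 37 = 1202.5.
Change in consumer surplus = 1202.5 - 828.1 = 374.4.

374.4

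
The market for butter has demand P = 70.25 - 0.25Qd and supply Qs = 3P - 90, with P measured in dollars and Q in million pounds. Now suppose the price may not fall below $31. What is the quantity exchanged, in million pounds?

Rearranging demand gives Qd = 281 - 4P. Equilibrium: 281 - 4P = 3P - 90, so 371 = 7P and P* = 53, Q* = 69.
Since 31 is below P* = 53, the floor does not bind and the free-market outcome prevails.

69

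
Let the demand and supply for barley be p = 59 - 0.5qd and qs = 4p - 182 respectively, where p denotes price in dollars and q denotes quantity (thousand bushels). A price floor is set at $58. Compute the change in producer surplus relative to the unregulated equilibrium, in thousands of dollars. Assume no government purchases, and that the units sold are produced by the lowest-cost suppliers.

Rearranging demand gives qd = 118 - 2p. In a free market, 118 - 2p = 4p - 182 gives the equilibrium p* = 50, q* = 18.
Since 58 > 50, the floor is binding.
At p = 58: qd = 118 - 2·58 = 2 and qs = 4·58 - 182 = 50.
Producer surplus without the control is ½ · (50 - 45.5) · 18 = 40.5.
With the floor, 2 units are sold at 58. The supply price at q = 2 is 46, so PS = ½ · [(58 - 45.5) + (58 - 46)] · 2 = 24.5.
Change in producer surplus = 24.5 - 40.5 = -16.

-16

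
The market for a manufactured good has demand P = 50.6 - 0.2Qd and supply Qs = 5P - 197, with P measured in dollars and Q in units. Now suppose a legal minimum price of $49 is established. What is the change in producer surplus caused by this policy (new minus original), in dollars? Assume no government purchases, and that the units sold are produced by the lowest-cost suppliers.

Rearranging demand gives Qd = 253 - 5P. Equilibrium: 253 - 5P = 5P - 197, so 450 = 10P and P* = 45, Q* = 28.
Because the floor (49) lies above the market-clearing price, it is binding.
At P = 49: Qd = 253 - 5·49 = 8 and Qs = 5·49 - 197 = 48.
Producer surplus without the control is ½ · (45 - 39.4) · 28 = 78.4.
With the floor, 8 units are sold at 49. The supply price at Q = 8 is 41, so PS = ½ · [(49 - 39.4) + (49 - 41)] · 8 = 70.4.
Change in producer surplus = 70.4 - 78.4 = -8.

-8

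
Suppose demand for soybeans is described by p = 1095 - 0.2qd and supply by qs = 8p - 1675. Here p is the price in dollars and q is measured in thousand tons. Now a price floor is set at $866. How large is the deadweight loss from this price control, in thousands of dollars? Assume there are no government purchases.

Rearranging demand gives qd = 5475 - 5p. Setting quantity demanded equal to quantity supplied, 5475 - 5p = 8p - 1675, gives p* = 550 and q* = 2725.
Since 866 > 550, the floor is binding.
At p = 866: qd = 5475 - 5·866 = 1145 and qs = 8·866 - 1675 = 5253.
Quantity traded falls to 1145. At q = 1145 the demand price is (5475 - 1145)/5 = 866 and the supply price is (1675 + 1145)/8 = 352.5.
Deadweight loss = ½ · (866 - 352.5) · (2725 - 1145) = ½ · 513.5 · 1580 = 405665.

405665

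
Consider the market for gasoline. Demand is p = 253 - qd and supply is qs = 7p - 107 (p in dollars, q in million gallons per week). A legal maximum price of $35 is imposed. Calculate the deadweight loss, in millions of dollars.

2800

Rearranging demand gives qd = 253 - p. Equilibrium: 253 - p = 7p - 107, so 360 = 8p and p* = 45, q* = 208.
The ceiling of 35 is below the equilibrium price 45, so it binds.
At p = 35: qd = 253 - 35 = 218 and qs = 7·35 - 107 = 138.
Quantity traded falls to 138. At q = 138 the demand price is 253 - 138 = 115 and the supply price is (107 + 138)/7 = 35.
Deadweight loss = ½ · (115 - 35) · (208 - 138) = ½ · 80 · 70 = 2800.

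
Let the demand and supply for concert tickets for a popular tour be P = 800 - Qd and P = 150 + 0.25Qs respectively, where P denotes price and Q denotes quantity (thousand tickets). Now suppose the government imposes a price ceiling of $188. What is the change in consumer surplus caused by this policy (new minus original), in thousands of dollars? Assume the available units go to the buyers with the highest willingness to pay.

Rearranging demand gives Qd = 800 - P; rearranging supply gives Qs = 4P - 600. Equilibrium: 800 - P = 4P - 600, so 1400 = 5P and P* = 280, Q* = 520.
The ceiling of 188 is below the equilibrium price 280, so it binds.
At P = 188: Qd = 800 - 188 = 612 and Qs = 4·188 - 600 = 152.
Consumer surplus without the control is ½ · (800 - 280) · 520 = 135200.
With the ceiling, 152 units are sold at 188 (assume they go to the highest-value buyers). The demand price at Q = 152 is 648, so CS = ½ · [(800 - 188) + (648 - 188)] · 152 = 81472.
Change in consumer surplus = 81472 - 135200 = -53728.

-53728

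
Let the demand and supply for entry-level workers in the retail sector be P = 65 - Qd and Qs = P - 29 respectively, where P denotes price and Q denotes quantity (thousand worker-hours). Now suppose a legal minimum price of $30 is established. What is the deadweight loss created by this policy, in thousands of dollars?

0

Rearranging demand gives Qd = 65 - P. Equilibrium: 65 - P = P - 29, so 94 = 2P and P* = 47, Q* = 18.
Since 30 is below P* = 47, the floor does not bind and the free-market outcome prevails.
Since the control does not bind, no trades are prevented and deadweight loss is zero.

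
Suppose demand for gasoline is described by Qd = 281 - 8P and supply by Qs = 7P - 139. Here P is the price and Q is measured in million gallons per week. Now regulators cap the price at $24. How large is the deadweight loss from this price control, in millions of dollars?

105

Equilibrium: 281 - 8P = 7P - 139, so 420 = 15P and P* = 28, Q* = 57.
The ceiling of 24 is below the equilibrium price 28, so it binds.
At P = 24: Qd = 281 - 8·24 = 89 and Qs = 7·24 - 139 = 29.
Quantity traded falls to 29. At Q = 29 the demand price is (281 - 29)/8 = 31.5 and the supply price is (139 + 29)/7 = 24.
Deadweight loss = ½ · (31.5 - 24) · (57 - 29) = ½ · 7.5 · 28 = 105.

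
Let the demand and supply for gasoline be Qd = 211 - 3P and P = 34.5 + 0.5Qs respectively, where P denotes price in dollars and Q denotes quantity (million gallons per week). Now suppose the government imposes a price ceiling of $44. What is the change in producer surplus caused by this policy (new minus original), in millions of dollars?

-372

Rearranging supply gives Qs = 2P - 69. Without the control the market clears where 211 - 3P = 2P - 69, i.e. P* = 56 and Q* = 43.
Because the ceiling (44) lies below the market-clearing price, it is binding.
At P = 44: Qd = 211 - 3·44 = 79 and Qs = 2·44 - 69 = 19.
Producer surplus without the control is ½ · (56 - 34.5) · 43 = 462.25.
With the ceiling, producers sell 19 units at 44, so PS = ½ · (44 - 34.5) · 19 = 90.25.
Change in producer surplus = 90.25 - 462.25 = -372.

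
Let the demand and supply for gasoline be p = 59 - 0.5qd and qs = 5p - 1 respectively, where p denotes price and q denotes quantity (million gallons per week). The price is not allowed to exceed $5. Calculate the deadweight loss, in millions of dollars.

1260

Rearranging demand gives qd = 118 - 2p. In a free market, 118 - 2p = 5p - 1 gives the equilibrium p* = 17, q* = 84.
The ceiling of 5 is below the equilibrium price 17, so it binds.
At p = 5: qd = 118 - 2·5 = 108 and qs = 5·5 - 1 = 24.
Quantity traded falls to 24. At q = 24 the demand price is (118 - 24)/2 = 47 and the supply price is (1 + 24)/5 = 5.
Deadweight loss = ½ · (47 - 5) · (84 - 24) = ½ · 42 · 60 = 1260.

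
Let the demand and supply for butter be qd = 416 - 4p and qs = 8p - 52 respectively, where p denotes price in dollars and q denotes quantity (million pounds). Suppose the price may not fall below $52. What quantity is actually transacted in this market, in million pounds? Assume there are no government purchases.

Setting quantity demanded equal to quantity supplied, 416 - 4p = 8p - 52, gives p* = 39 and q* = 260.
Since 52 > 39, the floor is binding.
At p = 52: qd = 416 - 4·52 = 208 and qs = 8·52 - 52 = 364.
The quantity actually transacted is the short side, demand: 208.

208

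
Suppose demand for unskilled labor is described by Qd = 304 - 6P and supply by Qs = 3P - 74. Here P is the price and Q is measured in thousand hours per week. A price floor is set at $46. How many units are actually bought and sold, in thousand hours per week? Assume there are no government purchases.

Without the control the market clears where 304 - 6P = 3P - 74, i.e. P* = 42 and Q* = 52.
Since 46 > 42, the floor is binding.
At P = 46: Qd = 304 - 6·46 = 28 and Qs = 3·46 - 74 = 64.
The quantity actually transacted is the short side, demand: 28.

28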